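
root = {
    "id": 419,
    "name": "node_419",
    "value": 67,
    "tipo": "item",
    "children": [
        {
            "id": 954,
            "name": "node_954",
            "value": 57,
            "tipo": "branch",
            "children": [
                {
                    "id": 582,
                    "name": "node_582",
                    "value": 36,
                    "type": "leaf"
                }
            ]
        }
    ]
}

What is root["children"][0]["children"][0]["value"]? 36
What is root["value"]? 67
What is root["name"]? "node_419"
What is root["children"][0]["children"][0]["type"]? "leaf"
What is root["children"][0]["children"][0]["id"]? 582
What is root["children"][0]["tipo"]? "branch"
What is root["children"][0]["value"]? 57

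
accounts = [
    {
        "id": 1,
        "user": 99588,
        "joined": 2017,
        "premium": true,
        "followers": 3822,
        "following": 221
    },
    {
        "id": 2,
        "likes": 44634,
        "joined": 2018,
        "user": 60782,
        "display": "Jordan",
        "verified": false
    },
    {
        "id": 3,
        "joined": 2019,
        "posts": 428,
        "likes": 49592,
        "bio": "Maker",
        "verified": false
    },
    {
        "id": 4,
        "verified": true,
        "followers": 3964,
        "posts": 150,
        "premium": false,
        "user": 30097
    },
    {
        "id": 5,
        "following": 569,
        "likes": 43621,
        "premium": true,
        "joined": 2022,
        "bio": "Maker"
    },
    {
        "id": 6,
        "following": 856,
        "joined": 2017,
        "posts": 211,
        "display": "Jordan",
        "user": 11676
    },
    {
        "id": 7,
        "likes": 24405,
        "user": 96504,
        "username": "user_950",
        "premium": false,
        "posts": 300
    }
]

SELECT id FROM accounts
[1, 2, 3, 4, 5, 6, 7]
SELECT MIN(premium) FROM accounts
False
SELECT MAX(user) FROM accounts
99588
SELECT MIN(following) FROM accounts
221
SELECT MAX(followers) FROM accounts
3964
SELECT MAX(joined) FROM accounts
2022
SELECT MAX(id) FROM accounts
7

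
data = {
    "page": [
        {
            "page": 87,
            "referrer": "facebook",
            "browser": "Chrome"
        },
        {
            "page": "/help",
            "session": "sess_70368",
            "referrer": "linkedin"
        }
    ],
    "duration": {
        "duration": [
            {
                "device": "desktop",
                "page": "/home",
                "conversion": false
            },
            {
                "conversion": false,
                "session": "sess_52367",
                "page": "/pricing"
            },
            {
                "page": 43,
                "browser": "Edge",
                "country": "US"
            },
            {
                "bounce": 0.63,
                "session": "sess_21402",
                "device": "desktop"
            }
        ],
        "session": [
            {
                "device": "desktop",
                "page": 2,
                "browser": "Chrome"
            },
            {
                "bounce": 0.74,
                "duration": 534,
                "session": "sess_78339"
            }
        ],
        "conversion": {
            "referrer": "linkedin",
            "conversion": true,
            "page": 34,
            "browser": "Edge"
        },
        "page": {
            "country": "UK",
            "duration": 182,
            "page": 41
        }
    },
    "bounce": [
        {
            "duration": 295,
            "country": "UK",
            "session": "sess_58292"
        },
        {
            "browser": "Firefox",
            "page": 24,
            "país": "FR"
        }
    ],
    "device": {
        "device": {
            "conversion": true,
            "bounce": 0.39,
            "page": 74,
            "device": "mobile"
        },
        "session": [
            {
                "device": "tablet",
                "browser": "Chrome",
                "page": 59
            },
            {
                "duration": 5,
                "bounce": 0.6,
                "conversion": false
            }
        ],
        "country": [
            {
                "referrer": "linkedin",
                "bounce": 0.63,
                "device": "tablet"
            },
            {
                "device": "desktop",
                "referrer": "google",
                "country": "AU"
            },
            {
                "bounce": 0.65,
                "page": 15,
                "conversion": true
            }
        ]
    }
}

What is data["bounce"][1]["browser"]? "Firefox"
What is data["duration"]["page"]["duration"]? 182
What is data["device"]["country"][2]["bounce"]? 0.65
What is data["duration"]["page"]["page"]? 41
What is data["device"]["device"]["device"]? "mobile"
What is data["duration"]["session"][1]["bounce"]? 0.74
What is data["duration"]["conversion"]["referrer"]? "linkedin"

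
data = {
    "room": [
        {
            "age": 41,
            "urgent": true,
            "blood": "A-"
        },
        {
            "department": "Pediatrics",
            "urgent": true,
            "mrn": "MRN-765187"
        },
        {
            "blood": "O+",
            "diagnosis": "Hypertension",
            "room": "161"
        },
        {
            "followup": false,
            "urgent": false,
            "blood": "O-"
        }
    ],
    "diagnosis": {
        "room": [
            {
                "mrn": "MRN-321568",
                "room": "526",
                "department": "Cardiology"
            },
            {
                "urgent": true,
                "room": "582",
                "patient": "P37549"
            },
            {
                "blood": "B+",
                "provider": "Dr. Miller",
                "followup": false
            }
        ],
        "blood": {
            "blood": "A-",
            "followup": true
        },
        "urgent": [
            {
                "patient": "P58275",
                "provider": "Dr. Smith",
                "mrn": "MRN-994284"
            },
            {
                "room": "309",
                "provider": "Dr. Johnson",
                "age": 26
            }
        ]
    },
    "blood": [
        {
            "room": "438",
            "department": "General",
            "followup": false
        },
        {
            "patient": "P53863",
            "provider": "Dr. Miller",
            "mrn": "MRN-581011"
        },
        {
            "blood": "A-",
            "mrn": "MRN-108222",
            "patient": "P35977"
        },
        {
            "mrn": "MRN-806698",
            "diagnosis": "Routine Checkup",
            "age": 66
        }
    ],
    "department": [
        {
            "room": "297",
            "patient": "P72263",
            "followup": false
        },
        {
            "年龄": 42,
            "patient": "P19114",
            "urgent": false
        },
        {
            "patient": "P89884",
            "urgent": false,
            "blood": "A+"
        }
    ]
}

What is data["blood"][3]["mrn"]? "MRN-806698"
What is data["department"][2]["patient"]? "P89884"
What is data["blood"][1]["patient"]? "P53863"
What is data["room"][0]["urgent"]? True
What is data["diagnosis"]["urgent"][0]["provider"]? "Dr. Smith"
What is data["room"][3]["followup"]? False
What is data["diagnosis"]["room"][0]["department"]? "Cardiology"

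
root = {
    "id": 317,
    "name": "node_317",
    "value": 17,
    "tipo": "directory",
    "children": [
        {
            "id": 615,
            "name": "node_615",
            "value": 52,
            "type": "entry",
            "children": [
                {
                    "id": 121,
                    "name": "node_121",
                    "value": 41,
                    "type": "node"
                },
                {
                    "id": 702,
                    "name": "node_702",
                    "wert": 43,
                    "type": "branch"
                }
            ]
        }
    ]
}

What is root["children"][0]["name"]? "node_615"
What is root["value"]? 17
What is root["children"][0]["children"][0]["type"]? "node"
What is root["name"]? "node_317"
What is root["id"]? 317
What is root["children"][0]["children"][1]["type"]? "branch"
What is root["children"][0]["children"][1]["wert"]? 43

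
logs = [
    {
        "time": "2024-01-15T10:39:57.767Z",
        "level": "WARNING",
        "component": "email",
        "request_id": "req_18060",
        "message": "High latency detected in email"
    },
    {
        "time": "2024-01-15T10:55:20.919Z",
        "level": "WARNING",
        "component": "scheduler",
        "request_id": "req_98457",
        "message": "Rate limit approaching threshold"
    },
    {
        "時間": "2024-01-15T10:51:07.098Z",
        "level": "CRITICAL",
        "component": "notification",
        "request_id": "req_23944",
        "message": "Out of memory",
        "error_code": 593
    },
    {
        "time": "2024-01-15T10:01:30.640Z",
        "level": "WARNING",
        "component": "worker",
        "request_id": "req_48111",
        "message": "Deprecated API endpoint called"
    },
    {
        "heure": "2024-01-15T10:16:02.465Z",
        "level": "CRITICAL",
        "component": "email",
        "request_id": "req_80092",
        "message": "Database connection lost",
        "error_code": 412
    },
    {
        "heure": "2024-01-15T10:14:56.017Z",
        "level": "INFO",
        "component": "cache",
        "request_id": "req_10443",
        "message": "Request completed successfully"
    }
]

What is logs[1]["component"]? "scheduler"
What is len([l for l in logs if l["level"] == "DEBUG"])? 0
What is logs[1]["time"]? "2024-01-15T10:55:20.919Z"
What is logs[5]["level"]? "INFO"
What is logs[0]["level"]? "WARNING"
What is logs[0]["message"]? "High latency detected in email"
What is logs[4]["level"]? "CRITICAL"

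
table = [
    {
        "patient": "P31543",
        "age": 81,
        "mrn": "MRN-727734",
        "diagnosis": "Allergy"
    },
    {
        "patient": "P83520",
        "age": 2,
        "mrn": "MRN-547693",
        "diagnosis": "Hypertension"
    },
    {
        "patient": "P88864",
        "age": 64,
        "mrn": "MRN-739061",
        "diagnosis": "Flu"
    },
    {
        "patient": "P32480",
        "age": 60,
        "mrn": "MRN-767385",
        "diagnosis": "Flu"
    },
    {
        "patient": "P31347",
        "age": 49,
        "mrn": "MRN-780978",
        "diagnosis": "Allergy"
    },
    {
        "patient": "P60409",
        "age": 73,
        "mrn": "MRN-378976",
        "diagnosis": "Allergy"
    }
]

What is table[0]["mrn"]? "MRN-727734"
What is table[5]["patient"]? "P60409"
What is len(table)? 6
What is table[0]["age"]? 81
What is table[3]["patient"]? "P32480"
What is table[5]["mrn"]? "MRN-378976"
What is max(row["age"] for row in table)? 81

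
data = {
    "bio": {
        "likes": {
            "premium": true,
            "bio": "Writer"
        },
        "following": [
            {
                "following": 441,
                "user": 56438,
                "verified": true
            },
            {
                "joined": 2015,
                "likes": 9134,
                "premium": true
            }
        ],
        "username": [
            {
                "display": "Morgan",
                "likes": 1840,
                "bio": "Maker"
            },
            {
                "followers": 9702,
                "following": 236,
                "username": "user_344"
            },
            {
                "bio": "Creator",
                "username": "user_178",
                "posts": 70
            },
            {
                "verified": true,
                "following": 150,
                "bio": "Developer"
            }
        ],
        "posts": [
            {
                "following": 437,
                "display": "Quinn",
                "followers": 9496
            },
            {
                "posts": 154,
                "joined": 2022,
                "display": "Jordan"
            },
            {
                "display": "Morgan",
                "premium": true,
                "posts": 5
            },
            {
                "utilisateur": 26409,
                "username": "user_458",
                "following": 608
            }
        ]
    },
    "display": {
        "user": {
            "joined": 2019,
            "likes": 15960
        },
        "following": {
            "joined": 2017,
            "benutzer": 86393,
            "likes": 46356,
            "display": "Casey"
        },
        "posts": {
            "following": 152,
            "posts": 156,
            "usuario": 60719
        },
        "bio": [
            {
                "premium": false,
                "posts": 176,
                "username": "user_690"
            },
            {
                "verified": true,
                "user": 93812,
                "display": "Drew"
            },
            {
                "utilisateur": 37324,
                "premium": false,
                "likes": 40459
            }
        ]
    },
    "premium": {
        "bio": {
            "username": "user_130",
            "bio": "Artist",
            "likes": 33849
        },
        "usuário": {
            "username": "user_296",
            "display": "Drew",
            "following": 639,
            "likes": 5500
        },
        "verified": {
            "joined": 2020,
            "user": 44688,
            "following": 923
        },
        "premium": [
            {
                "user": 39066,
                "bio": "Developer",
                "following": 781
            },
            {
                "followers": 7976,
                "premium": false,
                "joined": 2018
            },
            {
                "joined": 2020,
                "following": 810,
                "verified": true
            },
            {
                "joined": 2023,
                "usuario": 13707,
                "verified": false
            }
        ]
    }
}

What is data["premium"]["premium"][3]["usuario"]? 13707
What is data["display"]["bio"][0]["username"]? "user_690"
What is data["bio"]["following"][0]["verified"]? True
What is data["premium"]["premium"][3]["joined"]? 2023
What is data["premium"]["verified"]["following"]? 923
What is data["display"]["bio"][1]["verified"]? True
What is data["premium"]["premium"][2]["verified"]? True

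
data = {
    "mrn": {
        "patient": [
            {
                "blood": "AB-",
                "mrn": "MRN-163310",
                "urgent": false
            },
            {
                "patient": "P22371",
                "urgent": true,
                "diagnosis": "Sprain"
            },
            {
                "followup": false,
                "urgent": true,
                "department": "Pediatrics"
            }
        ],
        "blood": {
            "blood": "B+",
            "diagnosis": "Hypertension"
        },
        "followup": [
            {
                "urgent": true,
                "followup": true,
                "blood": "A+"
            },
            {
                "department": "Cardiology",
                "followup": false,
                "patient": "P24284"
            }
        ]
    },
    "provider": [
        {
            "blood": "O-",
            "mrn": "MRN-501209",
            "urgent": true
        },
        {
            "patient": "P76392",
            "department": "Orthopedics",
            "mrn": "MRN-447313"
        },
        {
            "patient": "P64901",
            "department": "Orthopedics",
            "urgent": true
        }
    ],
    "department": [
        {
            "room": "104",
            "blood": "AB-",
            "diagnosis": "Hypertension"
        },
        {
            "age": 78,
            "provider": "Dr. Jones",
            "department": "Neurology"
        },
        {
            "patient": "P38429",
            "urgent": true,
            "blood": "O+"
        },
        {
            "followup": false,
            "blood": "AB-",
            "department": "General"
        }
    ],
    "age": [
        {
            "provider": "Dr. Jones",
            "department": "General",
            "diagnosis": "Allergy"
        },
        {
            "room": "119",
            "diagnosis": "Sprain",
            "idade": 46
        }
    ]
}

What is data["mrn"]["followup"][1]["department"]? "Cardiology"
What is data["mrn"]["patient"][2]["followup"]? False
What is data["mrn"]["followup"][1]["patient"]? "P24284"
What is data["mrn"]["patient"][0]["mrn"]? "MRN-163310"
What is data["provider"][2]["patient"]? "P64901"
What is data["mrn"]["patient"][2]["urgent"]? True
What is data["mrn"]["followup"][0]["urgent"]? True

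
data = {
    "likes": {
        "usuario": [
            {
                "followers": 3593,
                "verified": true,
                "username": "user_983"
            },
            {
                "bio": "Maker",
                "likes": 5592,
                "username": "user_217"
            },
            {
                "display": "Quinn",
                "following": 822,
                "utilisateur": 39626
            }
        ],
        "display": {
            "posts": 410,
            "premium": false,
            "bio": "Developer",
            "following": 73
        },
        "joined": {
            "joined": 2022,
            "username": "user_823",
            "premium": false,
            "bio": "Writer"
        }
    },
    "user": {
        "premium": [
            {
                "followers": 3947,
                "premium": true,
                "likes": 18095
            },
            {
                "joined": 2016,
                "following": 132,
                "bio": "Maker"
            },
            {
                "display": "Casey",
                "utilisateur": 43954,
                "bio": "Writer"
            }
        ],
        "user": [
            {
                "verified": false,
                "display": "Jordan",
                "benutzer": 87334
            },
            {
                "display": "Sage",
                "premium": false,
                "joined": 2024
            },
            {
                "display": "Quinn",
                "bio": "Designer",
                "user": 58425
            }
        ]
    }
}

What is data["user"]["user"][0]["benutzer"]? 87334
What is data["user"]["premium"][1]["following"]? 132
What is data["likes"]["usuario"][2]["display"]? "Quinn"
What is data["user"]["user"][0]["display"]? "Jordan"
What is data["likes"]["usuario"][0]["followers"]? 3593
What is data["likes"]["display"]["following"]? 73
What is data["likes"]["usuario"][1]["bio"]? "Maker"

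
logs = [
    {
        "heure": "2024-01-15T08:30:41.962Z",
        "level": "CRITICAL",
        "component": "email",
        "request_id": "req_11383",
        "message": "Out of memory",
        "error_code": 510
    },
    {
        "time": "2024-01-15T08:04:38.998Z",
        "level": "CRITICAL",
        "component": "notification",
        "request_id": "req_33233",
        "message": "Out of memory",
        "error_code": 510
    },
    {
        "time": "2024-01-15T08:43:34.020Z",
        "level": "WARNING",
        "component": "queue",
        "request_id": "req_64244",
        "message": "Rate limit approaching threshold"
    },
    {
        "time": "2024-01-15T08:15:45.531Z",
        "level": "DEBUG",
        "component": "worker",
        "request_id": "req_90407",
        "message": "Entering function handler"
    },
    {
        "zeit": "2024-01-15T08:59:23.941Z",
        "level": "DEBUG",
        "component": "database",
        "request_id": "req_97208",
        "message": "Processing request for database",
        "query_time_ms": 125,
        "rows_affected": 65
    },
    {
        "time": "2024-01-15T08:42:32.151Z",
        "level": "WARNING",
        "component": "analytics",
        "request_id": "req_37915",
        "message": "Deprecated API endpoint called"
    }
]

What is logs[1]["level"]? "CRITICAL"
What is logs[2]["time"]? "2024-01-15T08:43:34.020Z"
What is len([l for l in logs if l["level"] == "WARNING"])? 2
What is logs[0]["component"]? "email"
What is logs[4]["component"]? "database"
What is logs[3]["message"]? "Entering function handler"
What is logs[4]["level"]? "DEBUG"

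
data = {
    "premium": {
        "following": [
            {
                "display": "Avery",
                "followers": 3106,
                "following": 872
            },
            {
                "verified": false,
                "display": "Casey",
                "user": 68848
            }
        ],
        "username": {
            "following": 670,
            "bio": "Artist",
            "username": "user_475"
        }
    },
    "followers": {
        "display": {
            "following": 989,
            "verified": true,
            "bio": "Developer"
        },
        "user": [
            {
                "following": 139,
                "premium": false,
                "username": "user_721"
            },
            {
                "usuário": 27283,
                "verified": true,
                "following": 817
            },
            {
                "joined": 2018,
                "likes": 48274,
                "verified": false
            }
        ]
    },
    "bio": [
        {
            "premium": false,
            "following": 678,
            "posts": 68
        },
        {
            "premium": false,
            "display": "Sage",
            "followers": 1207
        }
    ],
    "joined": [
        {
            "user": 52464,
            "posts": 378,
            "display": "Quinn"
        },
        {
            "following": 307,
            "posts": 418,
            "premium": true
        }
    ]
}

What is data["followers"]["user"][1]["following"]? 817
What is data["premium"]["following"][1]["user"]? 68848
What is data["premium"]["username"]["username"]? "user_475"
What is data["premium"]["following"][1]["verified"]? False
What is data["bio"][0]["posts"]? 68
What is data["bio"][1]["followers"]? 1207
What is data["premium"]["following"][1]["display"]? "Casey"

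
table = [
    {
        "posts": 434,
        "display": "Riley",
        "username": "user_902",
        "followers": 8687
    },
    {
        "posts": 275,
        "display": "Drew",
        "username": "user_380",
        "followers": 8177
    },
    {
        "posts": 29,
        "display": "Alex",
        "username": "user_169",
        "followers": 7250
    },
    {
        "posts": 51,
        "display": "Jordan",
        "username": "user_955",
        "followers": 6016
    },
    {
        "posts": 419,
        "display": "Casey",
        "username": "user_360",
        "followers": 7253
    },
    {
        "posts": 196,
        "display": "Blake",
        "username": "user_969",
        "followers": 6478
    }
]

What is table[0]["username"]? "user_902"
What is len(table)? 6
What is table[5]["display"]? "Blake"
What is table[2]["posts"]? 29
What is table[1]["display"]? "Drew"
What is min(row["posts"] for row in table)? 29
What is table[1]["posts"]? 275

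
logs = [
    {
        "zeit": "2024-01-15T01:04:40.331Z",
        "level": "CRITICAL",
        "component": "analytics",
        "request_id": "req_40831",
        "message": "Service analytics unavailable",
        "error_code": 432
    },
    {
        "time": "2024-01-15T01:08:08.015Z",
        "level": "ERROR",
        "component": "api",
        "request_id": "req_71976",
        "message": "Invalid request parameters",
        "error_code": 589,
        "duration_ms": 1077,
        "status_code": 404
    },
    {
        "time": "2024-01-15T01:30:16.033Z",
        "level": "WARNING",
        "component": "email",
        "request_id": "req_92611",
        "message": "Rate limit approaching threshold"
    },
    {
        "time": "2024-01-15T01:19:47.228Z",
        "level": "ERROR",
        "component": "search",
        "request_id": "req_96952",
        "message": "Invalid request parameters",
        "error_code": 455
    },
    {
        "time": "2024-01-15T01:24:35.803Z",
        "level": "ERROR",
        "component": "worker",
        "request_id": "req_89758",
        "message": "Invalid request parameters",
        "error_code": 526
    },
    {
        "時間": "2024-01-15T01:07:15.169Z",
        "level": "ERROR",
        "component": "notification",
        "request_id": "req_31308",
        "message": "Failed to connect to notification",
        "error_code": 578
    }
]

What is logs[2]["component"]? "email"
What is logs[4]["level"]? "ERROR"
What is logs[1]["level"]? "ERROR"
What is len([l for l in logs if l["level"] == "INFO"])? 0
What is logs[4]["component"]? "worker"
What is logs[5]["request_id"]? "req_31308"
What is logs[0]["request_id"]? "req_40831"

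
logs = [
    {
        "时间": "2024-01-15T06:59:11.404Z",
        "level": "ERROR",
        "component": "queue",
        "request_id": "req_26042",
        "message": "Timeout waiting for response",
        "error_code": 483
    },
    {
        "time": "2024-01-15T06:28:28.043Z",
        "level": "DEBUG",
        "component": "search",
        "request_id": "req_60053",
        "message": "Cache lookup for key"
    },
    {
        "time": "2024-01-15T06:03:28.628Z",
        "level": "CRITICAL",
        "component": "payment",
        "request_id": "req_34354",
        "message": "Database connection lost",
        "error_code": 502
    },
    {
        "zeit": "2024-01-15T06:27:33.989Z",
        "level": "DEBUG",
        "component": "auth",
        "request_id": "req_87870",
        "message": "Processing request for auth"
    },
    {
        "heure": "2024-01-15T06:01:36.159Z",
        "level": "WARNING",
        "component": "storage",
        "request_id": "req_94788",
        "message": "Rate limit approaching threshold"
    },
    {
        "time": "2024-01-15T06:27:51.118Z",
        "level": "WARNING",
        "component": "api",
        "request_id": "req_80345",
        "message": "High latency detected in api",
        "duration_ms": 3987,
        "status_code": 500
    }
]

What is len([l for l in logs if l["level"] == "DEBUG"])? 2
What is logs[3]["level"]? "DEBUG"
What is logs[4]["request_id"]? "req_94788"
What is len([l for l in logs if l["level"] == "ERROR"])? 1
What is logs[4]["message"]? "Rate limit approaching threshold"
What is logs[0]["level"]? "ERROR"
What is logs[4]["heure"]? "2024-01-15T06:01:36.159Z"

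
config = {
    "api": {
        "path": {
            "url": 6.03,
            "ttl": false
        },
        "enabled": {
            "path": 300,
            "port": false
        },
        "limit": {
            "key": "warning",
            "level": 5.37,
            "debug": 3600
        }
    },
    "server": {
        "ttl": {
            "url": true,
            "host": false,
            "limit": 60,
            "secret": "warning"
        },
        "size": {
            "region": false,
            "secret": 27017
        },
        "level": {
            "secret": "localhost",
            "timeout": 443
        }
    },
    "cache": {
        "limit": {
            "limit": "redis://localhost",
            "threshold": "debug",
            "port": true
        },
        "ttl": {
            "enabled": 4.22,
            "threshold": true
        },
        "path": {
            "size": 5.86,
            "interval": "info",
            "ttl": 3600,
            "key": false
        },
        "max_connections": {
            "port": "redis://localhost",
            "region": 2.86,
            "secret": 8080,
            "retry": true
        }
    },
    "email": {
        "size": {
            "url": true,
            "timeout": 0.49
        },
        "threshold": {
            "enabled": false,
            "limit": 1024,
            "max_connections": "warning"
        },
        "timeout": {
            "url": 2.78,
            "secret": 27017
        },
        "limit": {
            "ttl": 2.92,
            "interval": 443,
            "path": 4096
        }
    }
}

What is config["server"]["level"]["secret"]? "localhost"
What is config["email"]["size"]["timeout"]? 0.49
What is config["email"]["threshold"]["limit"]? 1024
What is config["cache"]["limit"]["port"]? True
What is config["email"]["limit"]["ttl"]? 2.92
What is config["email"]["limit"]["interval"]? 443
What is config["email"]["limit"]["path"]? 4096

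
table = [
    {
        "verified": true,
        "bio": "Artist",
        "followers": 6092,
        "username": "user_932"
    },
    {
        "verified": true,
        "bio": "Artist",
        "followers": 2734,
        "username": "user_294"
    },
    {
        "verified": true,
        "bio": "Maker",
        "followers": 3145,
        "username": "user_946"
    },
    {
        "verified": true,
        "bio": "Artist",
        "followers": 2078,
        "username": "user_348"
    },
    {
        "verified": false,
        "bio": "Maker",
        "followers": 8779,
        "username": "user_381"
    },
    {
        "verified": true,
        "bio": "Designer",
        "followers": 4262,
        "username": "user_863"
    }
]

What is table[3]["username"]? "user_348"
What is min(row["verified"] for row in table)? False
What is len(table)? 6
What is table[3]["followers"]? 2078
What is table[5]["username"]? "user_863"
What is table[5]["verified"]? True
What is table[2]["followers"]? 3145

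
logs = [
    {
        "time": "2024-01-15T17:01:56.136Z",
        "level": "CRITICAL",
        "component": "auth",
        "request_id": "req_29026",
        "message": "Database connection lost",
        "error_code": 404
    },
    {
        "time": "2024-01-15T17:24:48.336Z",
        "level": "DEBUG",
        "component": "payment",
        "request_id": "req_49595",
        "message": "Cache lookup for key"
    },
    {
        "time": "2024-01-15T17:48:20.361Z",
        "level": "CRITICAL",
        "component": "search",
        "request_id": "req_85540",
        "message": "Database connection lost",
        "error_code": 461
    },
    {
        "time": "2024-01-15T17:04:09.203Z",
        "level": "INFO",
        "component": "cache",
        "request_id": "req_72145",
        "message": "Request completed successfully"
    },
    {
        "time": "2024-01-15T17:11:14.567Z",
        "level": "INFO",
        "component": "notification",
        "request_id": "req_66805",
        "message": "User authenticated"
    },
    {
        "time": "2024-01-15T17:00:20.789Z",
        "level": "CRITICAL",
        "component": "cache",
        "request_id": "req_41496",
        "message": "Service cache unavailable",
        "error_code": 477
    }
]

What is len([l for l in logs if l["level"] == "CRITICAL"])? 3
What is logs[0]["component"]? "auth"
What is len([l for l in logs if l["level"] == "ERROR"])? 0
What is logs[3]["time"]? "2024-01-15T17:04:09.203Z"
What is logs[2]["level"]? "CRITICAL"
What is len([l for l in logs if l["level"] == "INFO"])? 2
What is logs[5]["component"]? "cache"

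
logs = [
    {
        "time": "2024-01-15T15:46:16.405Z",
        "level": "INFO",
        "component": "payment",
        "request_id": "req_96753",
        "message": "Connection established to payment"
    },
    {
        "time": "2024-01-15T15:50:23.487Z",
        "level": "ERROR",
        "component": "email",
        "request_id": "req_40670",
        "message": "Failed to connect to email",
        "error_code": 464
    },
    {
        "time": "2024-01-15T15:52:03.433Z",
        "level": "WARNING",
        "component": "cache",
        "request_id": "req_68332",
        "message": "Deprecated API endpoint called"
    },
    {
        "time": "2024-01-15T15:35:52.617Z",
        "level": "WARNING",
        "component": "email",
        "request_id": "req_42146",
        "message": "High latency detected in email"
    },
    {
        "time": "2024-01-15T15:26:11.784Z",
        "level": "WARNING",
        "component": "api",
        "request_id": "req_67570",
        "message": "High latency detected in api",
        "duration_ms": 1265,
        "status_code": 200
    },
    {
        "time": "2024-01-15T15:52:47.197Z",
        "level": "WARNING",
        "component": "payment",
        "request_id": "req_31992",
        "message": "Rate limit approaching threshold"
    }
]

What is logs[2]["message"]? "Deprecated API endpoint called"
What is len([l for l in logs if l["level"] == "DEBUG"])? 0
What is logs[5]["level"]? "WARNING"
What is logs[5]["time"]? "2024-01-15T15:52:47.197Z"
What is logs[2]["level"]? "WARNING"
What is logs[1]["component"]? "email"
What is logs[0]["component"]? "payment"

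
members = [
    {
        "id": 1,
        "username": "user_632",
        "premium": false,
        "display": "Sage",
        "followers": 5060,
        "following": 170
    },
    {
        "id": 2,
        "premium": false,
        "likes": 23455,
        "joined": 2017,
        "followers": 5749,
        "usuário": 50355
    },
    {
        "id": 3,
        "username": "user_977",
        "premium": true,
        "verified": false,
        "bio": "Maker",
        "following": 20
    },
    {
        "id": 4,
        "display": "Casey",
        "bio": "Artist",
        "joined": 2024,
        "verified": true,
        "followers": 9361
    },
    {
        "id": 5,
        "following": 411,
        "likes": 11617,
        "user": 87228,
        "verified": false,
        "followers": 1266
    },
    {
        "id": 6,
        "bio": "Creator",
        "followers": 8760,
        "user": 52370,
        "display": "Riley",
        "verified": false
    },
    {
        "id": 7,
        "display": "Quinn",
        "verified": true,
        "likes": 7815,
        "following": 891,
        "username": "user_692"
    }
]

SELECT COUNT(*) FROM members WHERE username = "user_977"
1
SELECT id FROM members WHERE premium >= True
[3]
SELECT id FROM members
[1, 2, 3, 4, 5, 6, 7]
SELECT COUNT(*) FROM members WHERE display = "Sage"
1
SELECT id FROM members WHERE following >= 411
[5, 7]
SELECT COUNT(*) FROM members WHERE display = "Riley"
1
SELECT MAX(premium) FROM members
True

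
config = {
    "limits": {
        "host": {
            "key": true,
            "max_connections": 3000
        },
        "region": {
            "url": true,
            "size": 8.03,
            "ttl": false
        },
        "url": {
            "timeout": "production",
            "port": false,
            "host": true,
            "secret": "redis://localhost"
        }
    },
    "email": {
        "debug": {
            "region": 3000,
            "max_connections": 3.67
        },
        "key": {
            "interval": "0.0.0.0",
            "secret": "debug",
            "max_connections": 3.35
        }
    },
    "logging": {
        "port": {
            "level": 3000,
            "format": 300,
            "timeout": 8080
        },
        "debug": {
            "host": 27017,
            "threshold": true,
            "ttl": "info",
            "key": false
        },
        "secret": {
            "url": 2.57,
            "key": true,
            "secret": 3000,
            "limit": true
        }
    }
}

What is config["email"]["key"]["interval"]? "0.0.0.0"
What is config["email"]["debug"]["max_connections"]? 3.67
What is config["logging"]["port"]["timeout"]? 8080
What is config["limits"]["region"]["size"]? 8.03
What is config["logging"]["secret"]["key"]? True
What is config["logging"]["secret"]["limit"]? True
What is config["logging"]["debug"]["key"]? False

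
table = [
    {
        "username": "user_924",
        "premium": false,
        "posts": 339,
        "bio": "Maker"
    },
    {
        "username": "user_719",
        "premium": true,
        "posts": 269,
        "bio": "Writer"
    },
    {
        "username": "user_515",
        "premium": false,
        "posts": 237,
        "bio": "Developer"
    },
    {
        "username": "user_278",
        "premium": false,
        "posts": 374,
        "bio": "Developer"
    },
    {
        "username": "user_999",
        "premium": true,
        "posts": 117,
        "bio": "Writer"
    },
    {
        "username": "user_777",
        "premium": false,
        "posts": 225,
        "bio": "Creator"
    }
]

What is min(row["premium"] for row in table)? False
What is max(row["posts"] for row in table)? 374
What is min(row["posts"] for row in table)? 117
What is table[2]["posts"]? 237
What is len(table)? 6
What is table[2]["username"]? "user_515"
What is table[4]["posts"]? 117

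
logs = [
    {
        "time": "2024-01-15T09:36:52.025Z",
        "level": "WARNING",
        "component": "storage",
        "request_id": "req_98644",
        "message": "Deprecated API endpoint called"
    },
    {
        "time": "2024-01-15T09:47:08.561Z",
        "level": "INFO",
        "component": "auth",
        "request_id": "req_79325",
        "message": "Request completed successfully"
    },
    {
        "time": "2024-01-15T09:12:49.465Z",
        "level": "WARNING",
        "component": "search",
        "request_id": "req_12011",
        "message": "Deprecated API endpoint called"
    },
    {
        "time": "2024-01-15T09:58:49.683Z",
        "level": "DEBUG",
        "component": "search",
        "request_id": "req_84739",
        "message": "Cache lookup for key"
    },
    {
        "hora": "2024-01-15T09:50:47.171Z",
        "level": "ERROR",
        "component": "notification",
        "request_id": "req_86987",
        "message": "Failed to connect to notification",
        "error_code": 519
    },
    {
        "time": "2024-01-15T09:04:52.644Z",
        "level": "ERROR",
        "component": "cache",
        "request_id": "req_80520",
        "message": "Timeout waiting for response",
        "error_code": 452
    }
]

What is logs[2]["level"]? "WARNING"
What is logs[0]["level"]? "WARNING"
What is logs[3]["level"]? "DEBUG"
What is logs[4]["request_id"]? "req_86987"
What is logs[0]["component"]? "storage"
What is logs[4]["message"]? "Failed to connect to notification"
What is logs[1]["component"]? "auth"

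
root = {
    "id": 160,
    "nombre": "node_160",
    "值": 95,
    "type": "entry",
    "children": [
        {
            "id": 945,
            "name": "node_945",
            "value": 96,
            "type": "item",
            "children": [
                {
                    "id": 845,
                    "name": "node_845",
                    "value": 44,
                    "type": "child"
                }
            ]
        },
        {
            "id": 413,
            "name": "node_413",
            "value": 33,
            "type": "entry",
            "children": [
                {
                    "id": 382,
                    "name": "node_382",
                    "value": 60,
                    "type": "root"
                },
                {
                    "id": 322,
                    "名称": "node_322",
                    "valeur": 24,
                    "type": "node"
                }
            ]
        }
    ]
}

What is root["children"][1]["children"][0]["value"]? 60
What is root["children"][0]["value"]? 96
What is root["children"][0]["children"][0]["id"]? 845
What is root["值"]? 95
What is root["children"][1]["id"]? 413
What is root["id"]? 160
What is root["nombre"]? "node_160"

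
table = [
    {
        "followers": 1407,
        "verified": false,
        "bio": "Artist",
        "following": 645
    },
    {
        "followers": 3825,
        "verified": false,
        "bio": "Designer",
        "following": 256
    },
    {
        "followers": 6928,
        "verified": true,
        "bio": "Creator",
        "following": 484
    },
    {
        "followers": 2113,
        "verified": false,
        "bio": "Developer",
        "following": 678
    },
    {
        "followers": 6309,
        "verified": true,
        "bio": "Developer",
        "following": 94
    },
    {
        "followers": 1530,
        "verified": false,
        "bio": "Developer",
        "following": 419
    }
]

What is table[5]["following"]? 419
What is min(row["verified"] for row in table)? False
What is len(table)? 6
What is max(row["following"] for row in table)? 678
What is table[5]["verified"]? False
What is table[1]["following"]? 256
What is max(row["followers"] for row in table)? 6928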